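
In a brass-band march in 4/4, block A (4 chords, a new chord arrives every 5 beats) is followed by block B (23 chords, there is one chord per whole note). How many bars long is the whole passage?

A: 4 × 5 = 20 beats = 5 bars.
B: 23 × 4 = 92 beats = 23 bars.
Total: 5 + 23 = 28 bars.

28 bars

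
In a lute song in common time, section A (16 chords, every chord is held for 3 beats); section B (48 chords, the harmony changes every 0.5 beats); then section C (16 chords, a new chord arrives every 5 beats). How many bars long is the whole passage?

38 bars

A: 16 × 3 = 48 beats = 12 bars.
B: 48 × 0.5 = 24 beats = 6 bars.
C: 16 × 5 = 80 beats = 20 bars.
Total: 12 + 6 + 20 = 38 bars.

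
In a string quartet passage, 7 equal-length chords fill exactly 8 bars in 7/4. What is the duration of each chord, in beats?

8 bars × 7 beats/bar = 56 beats total.
56 beats ÷ 7 chords = 8 beats per chord.

8 beats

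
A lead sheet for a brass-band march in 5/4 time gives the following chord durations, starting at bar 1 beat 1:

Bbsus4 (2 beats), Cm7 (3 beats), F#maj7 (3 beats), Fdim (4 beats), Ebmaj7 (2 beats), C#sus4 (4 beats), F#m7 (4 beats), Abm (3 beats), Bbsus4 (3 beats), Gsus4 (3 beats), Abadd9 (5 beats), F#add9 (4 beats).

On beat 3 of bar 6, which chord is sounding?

Bbsus4

Beat 3 of bar 6 is beat (6−1)×5 + 3 = 28 overall.
Running totals: Bbsus4 ends at 2, Cm7 ends at 5, F#maj7 ends at 8, Fdim ends at 12, Ebmaj7 ends at 14, C#sus4 ends at 18, F#m7 ends at 22, Abm ends at 25, Bbsus4 ends at 28.
Beat 28 falls within Bbsus4.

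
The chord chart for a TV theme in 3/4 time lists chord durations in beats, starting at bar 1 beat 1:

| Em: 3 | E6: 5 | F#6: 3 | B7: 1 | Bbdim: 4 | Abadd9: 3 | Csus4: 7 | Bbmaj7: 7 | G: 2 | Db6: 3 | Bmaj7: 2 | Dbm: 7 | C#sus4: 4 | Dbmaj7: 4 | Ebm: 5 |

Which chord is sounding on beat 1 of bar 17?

Beat 1 of bar 17 is beat (17−1)×3 + 1 = 49 overall.
Running totals: Em ends at 3, E6 ends at 8, F#6 ends at 11, B7 ends at 12, Bbdim ends at 16, Abadd9 ends at 19, Csus4 ends at 26, Bbmaj7 ends at 33, G ends at 35, Db6 ends at 38, Bmaj7 ends at 40, Dbm ends at 47, C#sus4 ends at 51.
Beat 49 falls within C#sus4.

C#sus4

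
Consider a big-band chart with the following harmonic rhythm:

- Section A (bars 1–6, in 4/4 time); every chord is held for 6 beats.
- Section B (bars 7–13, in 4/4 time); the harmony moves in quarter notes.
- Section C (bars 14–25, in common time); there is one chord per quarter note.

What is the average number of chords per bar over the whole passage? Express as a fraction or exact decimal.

3.2 chords per bar

A: 6 bars of 4 beats is 24 beats; at 6 beats each that's 4 chords.
B: 7 bars of 4 beats is 28 beats; at 1 beat each that's 28 chords.
C: 12 bars of 4 beats is 48 beats; at 1 beat each that's 48 chords.
Overall: 80 chords over 25 bars → 80/25 = 3.2 chords per bar.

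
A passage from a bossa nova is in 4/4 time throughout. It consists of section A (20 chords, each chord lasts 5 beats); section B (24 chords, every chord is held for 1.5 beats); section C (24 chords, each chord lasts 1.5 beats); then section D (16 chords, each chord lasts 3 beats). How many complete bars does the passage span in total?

A: 20 × 5 = 100 beats = 25 bars.
B: 24 × 1.5 = 36 beats = 9 bars.
C: 24 × 1.5 = 36 beats = 9 bars.
D: 16 × 3 = 48 beats = 12 bars.
Total: 25 + 9 + 9 + 12 = 55 bars.

55 bars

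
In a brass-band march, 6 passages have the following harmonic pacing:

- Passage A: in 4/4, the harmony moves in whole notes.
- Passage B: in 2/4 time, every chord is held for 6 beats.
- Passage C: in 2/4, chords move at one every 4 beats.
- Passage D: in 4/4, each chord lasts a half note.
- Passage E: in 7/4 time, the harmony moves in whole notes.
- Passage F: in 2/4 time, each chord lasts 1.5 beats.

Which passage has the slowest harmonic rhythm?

A: 4 beats/bar ÷ 4 beats/chord = 1 chord/bar.
B: 2 beats/bar ÷ 6 beats/chord = 1/3 chords/bar.
C: 2 beats/bar ÷ 4 beats/chord = 0.5 chords/bar.
D: 4 beats/bar ÷ 2 beats/chord = 2 chords/bar.
E: 7 beats/bar ÷ 4 beats/chord = 1.75 chords/bar.
F: 2 beats/bar ÷ 1.5 beats/chord = 4/3 chords/bar.
Slowest is B at 1/3 chords/bar.

Passage B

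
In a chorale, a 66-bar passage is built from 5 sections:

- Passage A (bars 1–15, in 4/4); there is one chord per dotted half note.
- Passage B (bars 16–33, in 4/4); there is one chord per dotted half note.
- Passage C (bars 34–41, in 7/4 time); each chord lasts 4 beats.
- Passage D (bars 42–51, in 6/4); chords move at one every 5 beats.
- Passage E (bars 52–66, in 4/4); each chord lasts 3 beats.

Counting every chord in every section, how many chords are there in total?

90 chords

A: 15·4 = 60 beats, 60/3 = 20 chords.
B: 18·4 = 72 beats, 72/3 = 24 chords.
C: 8·7 = 56 beats, 56/4 = 14 chords.
D: 10·6 = 60 beats, 60/5 = 12 chords.
E: 15·4 = 60 beats, 60/3 = 20 chords.
Total: 20 + 24 + 14 + 12 + 20 = 90.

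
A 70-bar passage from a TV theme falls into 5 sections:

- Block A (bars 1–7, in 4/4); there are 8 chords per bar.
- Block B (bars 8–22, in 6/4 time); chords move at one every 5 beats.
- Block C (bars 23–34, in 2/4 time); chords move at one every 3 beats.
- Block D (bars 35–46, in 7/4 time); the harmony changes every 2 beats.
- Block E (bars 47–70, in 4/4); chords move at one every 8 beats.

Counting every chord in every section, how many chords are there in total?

A has 28 beats and chords last 0.5 each, so 56 chords.
B has 90 beats and chords last 5 each, so 18 chords.
C has 24 beats and chords last 3 each, so 8 chords.
D has 84 beats and chords last 2 each, so 42 chords.
E has 96 beats and chords last 8 each, so 12 chords.
Total: 56 + 18 + 8 + 42 + 12 = 136.

136 chords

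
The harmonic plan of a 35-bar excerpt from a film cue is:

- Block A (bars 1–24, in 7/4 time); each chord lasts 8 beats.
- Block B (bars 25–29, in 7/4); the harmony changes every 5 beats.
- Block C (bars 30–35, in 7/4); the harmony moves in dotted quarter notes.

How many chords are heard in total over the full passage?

56 chords

A: 24·7 = 168 beats, 168/8 = 21 chords.
B: 5·7 = 35 beats, 35/5 = 7 chords.
C: 6·7 = 42 beats, 42/1.5 = 28 chords.
Total: 21 + 7 + 28 = 56.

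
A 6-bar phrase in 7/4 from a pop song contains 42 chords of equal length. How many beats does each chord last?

6 bars × 7 beats/bar = 42 beats total.
42 beats ÷ 42 chords = 1 beats per chord.
(That is a quarter note.)

1 beat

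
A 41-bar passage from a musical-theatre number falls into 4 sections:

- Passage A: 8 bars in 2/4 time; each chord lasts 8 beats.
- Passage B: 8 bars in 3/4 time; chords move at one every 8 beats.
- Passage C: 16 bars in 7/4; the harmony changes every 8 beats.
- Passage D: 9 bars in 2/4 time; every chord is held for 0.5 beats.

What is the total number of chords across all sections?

55 chords

A has 16 beats and chords last 8 each, so 2 chords.
B has 24 beats and chords last 8 each, so 3 chords.
C has 112 beats and chords last 8 each, so 14 chords.
D has 18 beats and chords last 0.5 each, so 36 chords.
Total: 2 + 3 + 14 + 36 = 55.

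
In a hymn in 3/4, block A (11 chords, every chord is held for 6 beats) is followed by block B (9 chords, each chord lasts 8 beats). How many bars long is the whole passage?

A: 11 × 6 = 66 beats = 22 bars.
B: 9 × 8 = 72 beats = 24 bars.
Total: 22 + 24 = 46 bars.

46 bars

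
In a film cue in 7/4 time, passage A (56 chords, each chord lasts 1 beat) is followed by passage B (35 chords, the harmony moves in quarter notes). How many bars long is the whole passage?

13 bars

A: 56 × 1 = 56 beats = 8 bars.
B: 35 × 1 = 35 beats = 5 bars.
Total: 8 + 5 = 13 bars.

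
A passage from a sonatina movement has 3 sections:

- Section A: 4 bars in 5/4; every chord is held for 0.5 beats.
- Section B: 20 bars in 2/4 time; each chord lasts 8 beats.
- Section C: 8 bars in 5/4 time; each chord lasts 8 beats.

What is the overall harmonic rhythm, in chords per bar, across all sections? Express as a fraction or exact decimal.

A: 4 bars of 5 beats is 20 beats; at 0.5 beats each that's 40 chords.
B: 20 bars of 2 beats is 40 beats; at 8 beats each that's 5 chords.
C: 8 bars of 5 beats is 40 beats; at 8 beats each that's 5 chords.
Overall: 50 chords over 32 bars → 50/32 = 25/16 chords per bar.

25/16 chords per bar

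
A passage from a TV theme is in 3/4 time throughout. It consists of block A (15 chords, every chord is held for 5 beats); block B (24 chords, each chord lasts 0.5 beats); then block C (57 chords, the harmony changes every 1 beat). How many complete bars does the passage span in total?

48 bars

A: 15 × 5 = 75 beats = 25 bars.
B: 24 × 0.5 = 12 beats = 4 bars.
C: 57 × 1 = 57 beats = 19 bars.
Total: 25 + 4 + 19 = 48 bars.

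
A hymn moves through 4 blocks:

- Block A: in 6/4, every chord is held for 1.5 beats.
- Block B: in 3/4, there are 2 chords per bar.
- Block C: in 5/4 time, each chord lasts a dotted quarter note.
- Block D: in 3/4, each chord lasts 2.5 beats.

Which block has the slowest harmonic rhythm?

A: 6/1.5 = 4 chords/bar.
B: 3/1.5 = 2 chords/bar.
C: 5/1.5 = 10/3 chords/bar.
D: 3/2.5 = 1.2 chords/bar.
Slowest is D at 1.2 chords/bar.

Block D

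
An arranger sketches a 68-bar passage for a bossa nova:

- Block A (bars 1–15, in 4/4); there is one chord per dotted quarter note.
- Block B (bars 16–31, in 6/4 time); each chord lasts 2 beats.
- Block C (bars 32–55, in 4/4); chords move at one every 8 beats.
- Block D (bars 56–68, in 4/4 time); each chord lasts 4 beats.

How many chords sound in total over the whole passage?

A has 60 beats and chords last 1.5 each, so 40 chords.
B has 96 beats and chords last 2 each, so 48 chords.
C has 96 beats and chords last 8 each, so 12 chords.
D has 52 beats and chords last 4 each, so 13 chords.
Total: 40 + 48 + 12 + 13 = 113.

113 chords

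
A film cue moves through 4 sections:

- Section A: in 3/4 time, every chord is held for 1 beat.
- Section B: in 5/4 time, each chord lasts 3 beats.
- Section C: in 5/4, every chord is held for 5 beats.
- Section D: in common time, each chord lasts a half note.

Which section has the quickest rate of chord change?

Section A

A: 3/1 = 3 chords/bar.
B: 5/3 = 5/3 chords/bar.
C: 5/5 = 1 chord/bar.
D: 4/2 = 2 chords/bar.
Fastest is A at 3 chords/bar.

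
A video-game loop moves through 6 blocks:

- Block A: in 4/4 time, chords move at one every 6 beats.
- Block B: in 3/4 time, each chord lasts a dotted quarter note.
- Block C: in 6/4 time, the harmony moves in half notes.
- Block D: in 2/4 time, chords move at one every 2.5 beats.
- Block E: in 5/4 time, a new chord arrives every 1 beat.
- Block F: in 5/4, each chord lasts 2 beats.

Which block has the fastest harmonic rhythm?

Block E

A: 4/6 = 2/3 chords/bar.
B: 3/1.5 = 2 chords/bar.
C: 6/2 = 3 chords/bar.
D: 2/2.5 = 0.8 chords/bar.
E: 5/1 = 5 chords/bar.
F: 5/2 = 2.5 chords/bar.
Fastest is E at 5 chords/bar.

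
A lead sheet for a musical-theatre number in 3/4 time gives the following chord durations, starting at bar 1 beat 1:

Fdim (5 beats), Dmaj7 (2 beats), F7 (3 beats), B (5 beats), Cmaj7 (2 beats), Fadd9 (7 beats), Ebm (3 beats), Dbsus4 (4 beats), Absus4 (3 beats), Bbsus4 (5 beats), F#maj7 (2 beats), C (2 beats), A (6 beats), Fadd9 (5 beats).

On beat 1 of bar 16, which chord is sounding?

Beat 1 of bar 16 is beat (16−1)×3 + 1 = 46 overall.
Running totals: Fdim ends at 5, Dmaj7 ends at 7, F7 ends at 10, B ends at 15, Cmaj7 ends at 17, Fadd9 ends at 24, Ebm ends at 27, Dbsus4 ends at 31, Absus4 ends at 34, Bbsus4 ends at 39, F#maj7 ends at 41, C ends at 43, A ends at 49.
Beat 46 falls within A.

A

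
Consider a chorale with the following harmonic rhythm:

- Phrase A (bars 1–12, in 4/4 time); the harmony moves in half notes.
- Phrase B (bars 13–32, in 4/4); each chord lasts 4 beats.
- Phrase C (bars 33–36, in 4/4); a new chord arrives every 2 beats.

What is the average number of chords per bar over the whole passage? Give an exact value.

13/9 chords per bar

A: 12 bars of 4 beats is 48 beats; at 2 beats each that's 24 chords.
B: 20 bars of 4 beats is 80 beats; at 4 beats each that's 20 chords.
C: 4 bars of 4 beats is 16 beats; at 2 beats each that's 8 chords.
Overall: 52 chords over 36 bars → 52/36 = 13/9 chords per bar.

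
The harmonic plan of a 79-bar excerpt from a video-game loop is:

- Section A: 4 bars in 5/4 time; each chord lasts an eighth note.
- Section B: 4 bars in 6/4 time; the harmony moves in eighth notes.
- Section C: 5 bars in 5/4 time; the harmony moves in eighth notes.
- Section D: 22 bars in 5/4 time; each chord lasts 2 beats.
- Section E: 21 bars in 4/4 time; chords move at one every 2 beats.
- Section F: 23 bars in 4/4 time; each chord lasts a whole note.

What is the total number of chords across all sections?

A has 20 beats and chords last 0.5 each, so 40 chords.
B has 24 beats and chords last 0.5 each, so 48 chords.
C has 25 beats and chords last 0.5 each, so 50 chords.
D has 110 beats and chords last 2 each, so 55 chords.
E has 84 beats and chords last 2 each, so 42 chords.
F has 92 beats and chords last 4 each, so 23 chords.
Total: 40 + 48 + 50 + 55 + 42 + 23 = 258.

258 chords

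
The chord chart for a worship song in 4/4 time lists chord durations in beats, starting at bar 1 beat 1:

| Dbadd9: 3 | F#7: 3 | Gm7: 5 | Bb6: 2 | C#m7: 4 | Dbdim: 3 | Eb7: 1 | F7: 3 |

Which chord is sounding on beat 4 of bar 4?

C#m7

Beat 4 of bar 4 is beat (4−1)×4 + 4 = 16 overall.
Running totals: Dbadd9 ends at 3, F#7 ends at 6, Gm7 ends at 11, Bb6 ends at 13, C#m7 ends at 17.
Beat 16 falls within C#m7.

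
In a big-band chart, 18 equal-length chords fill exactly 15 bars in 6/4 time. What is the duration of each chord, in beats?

15 bars × 6 beats/bar = 90 beats total.
90 beats ÷ 18 chords = 5 beats per chord.

5 beats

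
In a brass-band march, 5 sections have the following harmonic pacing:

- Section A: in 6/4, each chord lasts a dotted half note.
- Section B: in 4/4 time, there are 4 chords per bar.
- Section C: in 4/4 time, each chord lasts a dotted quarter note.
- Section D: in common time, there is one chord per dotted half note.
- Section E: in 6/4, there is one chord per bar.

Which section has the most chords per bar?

Section B

A: 6/3 = 2 chords/bar.
B: 4/1 = 4 chords/bar.
C: 4/1.5 = 8/3 chords/bar.
D: 4/3 = 4/3 chords/bar.
E: 6/6 = 1 chord/bar.
Fastest is B at 4 chords/bar.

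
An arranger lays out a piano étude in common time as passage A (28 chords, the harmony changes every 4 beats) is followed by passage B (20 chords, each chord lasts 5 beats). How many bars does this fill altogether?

A: 28 × 4 = 112 beats = 28 bars.
B: 20 × 5 = 100 beats = 25 bars.
Total: 28 + 25 = 53 bars.

53 bars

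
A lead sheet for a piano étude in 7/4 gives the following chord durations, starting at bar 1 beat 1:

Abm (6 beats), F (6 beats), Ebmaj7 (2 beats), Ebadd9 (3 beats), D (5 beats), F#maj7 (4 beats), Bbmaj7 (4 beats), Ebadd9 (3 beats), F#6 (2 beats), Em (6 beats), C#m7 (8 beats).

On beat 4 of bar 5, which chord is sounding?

Beat 4 of bar 5 is beat (5−1)×7 + 4 = 32 overall.
Running totals: Abm ends at 6, F ends at 12, Ebmaj7 ends at 14, Ebadd9 ends at 17, D ends at 22, F#maj7 ends at 26, Bbmaj7 ends at 30, Ebadd9 ends at 33.
Beat 32 falls within Ebadd9.

Ebadd9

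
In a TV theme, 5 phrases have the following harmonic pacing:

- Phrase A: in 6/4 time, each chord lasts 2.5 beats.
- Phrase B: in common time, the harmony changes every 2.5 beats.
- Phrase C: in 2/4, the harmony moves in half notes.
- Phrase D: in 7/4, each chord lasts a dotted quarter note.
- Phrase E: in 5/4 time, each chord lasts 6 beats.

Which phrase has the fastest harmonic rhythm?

A: each chord is 2.5 beats in 6/4, so 2.4 per bar.
B: each chord is 2.5 beats in 4/4, so 1.6 per bar.
C: each chord is 2 beats in 2/4, so 1 per bar.
D: each chord is 1.5 beats in 7/4, so 14/3 per bar.
E: each chord is 6 beats in 5/4, so 5/6 per bar.
Fastest is D at 14/3 chords/bar.

Phrase D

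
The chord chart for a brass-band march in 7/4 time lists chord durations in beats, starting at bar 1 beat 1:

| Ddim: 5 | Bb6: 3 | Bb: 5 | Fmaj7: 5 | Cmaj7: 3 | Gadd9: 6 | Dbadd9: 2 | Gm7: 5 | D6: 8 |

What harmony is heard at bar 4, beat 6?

Beat 6 of bar 4 is beat (4−1)×7 + 6 = 27 overall.
Running totals: Ddim ends at 5, Bb6 ends at 8, Bb ends at 13, Fmaj7 ends at 18, Cmaj7 ends at 21, Gadd9 ends at 27.
Beat 27 falls within Gadd9.

Gadd9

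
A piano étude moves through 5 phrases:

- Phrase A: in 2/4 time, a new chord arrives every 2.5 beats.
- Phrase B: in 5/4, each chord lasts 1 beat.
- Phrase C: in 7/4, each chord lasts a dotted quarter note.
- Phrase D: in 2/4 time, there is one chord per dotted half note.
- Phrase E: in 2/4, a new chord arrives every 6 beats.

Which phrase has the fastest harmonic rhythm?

A: each chord is 2.5 beats in 2/4, so 0.8 per bar.
B: each chord is 1 beat in 5/4, so 5 per bar.
C: each chord is 1.5 beats in 7/4, so 14/3 per bar.
D: each chord is 3 beats in 2/4, so 2/3 per bar.
E: each chord is 6 beats in 2/4, so 1/3 per bar.
Fastest is B at 5 chords/bar.

Phrase B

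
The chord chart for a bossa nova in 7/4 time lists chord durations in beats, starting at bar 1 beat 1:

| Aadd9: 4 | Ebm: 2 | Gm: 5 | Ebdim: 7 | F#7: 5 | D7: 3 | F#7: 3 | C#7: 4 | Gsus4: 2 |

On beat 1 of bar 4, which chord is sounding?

F#7

Beat 1 of bar 4 is beat (4−1)×7 + 1 = 22 overall.
Running totals: Aadd9 ends at 4, Ebm ends at 6, Gm ends at 11, Ebdim ends at 18, F#7 ends at 23.
Beat 22 falls within F#7.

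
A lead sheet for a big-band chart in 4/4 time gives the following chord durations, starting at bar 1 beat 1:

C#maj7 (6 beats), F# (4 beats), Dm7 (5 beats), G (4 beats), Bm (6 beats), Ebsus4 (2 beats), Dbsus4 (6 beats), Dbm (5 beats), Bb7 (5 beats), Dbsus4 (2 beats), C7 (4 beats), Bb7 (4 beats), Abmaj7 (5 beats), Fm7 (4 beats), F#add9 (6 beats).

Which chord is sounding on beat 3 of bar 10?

Bb7

Beat 3 of bar 10 is beat (10−1)×4 + 3 = 39 overall.
Running totals: C#maj7 ends at 6, F# ends at 10, Dm7 ends at 15, G ends at 19, Bm ends at 25, Ebsus4 ends at 27, Dbsus4 ends at 33, Dbm ends at 38, Bb7 ends at 43.
Beat 39 falls within Bb7.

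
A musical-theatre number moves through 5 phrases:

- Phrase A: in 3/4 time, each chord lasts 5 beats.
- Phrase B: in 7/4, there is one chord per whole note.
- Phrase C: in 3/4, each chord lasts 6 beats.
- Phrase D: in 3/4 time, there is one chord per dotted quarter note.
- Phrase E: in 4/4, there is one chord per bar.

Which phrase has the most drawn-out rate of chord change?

Phrase C

A: 3 beats/bar ÷ 5 beats/chord = 0.6 chords/bar.
B: 7 beats/bar ÷ 4 beats/chord = 1.75 chords/bar.
C: 3 beats/bar ÷ 6 beats/chord = 0.5 chords/bar.
D: 3 beats/bar ÷ 1.5 beats/chord = 2 chords/bar.
E: 4 beats/bar ÷ 4 beats/chord = 1 chord/bar.
Slowest is C at 0.5 chords/bar.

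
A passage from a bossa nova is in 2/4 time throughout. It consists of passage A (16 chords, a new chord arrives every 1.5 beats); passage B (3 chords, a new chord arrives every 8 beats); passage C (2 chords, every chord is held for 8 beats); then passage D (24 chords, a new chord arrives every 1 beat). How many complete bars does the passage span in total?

44 bars

A: 16 × 1.5 = 24 beats = 12 bars.
B: 3 × 8 = 24 beats = 12 bars.
C: 2 × 8 = 16 beats = 8 bars.
D: 24 × 1 = 24 beats = 12 bars.
Total: 12 + 12 + 8 + 12 = 44 bars.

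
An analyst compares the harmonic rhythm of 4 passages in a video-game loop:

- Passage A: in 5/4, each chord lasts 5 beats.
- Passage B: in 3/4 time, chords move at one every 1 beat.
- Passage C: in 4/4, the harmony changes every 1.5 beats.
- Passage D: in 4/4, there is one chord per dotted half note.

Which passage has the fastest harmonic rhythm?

Passage B

A: each chord is 5 beats in 5/4, so 1 per bar.
B: each chord is 1 beat in 3/4, so 3 per bar.
C: each chord is 1.5 beats in 4/4, so 8/3 per bar.
D: each chord is 3 beats in 4/4, so 4/3 per bar.
Fastest is B at 3 chords/bar.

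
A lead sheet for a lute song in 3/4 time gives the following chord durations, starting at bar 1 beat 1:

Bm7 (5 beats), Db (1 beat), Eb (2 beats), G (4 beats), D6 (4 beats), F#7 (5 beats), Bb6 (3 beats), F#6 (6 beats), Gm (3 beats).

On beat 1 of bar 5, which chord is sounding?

Beat 1 of bar 5 is beat (5−1)×3 + 1 = 13 overall.
Running totals: Bm7 ends at 5, Db ends at 6, Eb ends at 8, G ends at 12, D6 ends at 16.
Beat 13 falls within D6.

D6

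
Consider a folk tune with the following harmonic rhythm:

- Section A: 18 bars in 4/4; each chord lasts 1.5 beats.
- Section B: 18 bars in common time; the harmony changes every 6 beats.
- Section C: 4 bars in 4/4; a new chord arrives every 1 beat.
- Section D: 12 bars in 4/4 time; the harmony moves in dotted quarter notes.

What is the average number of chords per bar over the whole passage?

A: 18 bars of 4 beats is 72 beats; at 1.5 beats each that's 48 chords.
B: 18 bars of 4 beats is 72 beats; at 6 beats each that's 12 chords.
C: 4 bars of 4 beats is 16 beats; at 1 beat each that's 16 chords.
D: 12 bars of 4 beats is 48 beats; at 1.5 beats each that's 32 chords.
Overall: 108 chords over 52 bars → 108/52 = 27/13 chords per bar.

27/13 chords per bar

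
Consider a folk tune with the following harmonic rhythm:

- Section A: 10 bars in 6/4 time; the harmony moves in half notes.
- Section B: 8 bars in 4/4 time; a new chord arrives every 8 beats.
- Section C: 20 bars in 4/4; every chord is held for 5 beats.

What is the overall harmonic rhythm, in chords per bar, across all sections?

25/19 chords per bar

A: 10 bars of 6 beats is 60 beats; at 2 beats each that's 30 chords.
B: 8 bars of 4 beats is 32 beats; at 8 beats each that's 4 chords.
C: 20 bars of 4 beats is 80 beats; at 5 beats each that's 16 chords.
Overall: 50 chords over 38 bars → 50/38 = 25/19 chords per bar.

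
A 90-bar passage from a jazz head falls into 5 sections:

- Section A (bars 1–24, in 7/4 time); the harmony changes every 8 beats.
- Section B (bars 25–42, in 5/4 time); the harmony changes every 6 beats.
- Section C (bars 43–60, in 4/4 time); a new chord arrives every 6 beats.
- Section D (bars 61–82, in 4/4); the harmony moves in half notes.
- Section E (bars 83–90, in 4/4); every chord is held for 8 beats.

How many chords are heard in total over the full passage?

96 chords

A has 168 beats and chords last 8 each, so 21 chords.
B has 90 beats and chords last 6 each, so 15 chords.
C has 72 beats and chords last 6 each, so 12 chords.
D has 88 beats and chords last 2 each, so 44 chords.
E has 32 beats and chords last 8 each, so 4 chords.
Total: 21 + 15 + 12 + 44 + 4 = 96.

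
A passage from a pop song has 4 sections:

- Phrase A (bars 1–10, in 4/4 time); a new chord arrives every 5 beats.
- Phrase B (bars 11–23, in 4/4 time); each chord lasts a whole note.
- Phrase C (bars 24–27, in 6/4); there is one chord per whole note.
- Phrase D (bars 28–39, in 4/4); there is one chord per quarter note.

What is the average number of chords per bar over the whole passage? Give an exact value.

25/13 chords per bar

A: 10 bars of 4 beats is 40 beats; at 5 beats each that's 8 chords.
B: 13 bars of 4 beats is 52 beats; at 4 beats each that's 13 chords.
C: 4 bars of 6 beats is 24 beats; at 4 beats each that's 6 chords.
D: 12 bars of 4 beats is 48 beats; at 1 beat each that's 48 chords.
Overall: 75 chords over 39 bars → 75/39 = 25/13 chords per bar.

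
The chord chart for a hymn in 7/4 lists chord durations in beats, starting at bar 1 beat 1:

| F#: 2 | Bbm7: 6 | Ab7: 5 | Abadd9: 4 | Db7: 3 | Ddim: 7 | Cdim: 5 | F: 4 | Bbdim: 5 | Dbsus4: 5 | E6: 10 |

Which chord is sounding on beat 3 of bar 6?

Beat 3 of bar 6 is beat (6−1)×7 + 3 = 38 overall.
Running totals: F# ends at 2, Bbm7 ends at 8, Ab7 ends at 13, Abadd9 ends at 17, Db7 ends at 20, Ddim ends at 27, Cdim ends at 32, F ends at 36, Bbdim ends at 41.
Beat 38 falls within Bbdim.

Bbdim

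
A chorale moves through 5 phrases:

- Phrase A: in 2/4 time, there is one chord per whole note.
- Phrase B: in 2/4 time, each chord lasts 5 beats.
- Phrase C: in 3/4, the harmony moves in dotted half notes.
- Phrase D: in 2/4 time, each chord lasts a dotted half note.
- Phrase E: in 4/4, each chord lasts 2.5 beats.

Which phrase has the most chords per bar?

A: 2 beats/bar ÷ 4 beats/chord = 0.5 chords/bar.
B: 2 beats/bar ÷ 5 beats/chord = 0.4 chords/bar.
C: 3 beats/bar ÷ 3 beats/chord = 1 chord/bar.
D: 2 beats/bar ÷ 3 beats/chord = 2/3 chords/bar.
E: 4 beats/bar ÷ 2.5 beats/chord = 1.6 chords/bar.
Fastest is E at 1.6 chords/bar.

Phrase E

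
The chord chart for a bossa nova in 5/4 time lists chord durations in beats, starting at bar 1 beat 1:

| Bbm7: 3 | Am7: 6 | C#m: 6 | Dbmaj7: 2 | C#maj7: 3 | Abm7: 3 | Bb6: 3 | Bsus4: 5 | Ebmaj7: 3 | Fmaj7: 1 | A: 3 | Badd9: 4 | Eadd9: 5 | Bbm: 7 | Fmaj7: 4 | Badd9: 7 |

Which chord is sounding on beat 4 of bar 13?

Beat 4 of bar 13 is beat (13−1)×5 + 4 = 64 overall.
Running totals: Bbm7 ends at 3, Am7 ends at 9, C#m ends at 15, Dbmaj7 ends at 17, C#maj7 ends at 20, Abm7 ends at 23, Bb6 ends at 26, Bsus4 ends at 31, Ebmaj7 ends at 34, Fmaj7 ends at 35, A ends at 38, Badd9 ends at 42, Eadd9 ends at 47, Bbm ends at 54, Fmaj7 ends at 58, Badd9 ends at 65.
Beat 64 falls within Badd9.

Badd9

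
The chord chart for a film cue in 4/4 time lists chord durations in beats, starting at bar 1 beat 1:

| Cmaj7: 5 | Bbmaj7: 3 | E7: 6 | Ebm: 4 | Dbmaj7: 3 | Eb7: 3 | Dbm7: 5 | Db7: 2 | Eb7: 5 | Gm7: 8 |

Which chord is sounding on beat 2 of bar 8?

Db7

Beat 2 of bar 8 is beat (8−1)×4 + 2 = 30 overall.
Running totals: Cmaj7 ends at 5, Bbmaj7 ends at 8, E7 ends at 14, Ebm ends at 18, Dbmaj7 ends at 21, Eb7 ends at 24, Dbm7 ends at 29, Db7 ends at 31.
Beat 30 falls within Db7.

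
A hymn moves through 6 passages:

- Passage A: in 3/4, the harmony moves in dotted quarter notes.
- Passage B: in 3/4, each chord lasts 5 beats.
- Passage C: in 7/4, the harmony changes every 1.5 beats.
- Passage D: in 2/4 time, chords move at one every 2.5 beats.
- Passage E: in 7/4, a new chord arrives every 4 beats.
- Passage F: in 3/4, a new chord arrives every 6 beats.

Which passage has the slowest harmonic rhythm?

A: 3 beats/bar ÷ 1.5 beats/chord = 2 chords/bar.
B: 3 beats/bar ÷ 5 beats/chord = 0.6 chords/bar.
C: 7 beats/bar ÷ 1.5 beats/chord = 14/3 chords/bar.
D: 2 beats/bar ÷ 2.5 beats/chord = 0.8 chords/bar.
E: 7 beats/bar ÷ 4 beats/chord = 1.75 chords/bar.
F: 3 beats/bar ÷ 6 beats/chord = 0.5 chords/bar.
Slowest is F at 0.5 chords/bar.

Passage F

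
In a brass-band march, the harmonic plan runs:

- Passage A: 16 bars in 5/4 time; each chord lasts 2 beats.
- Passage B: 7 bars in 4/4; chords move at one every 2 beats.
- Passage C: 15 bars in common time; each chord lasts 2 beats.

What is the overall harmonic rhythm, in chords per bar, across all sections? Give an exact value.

A: 16 × 5 = 80 beats ÷ 2 = 40 chords.
B: 7 × 4 = 28 beats ÷ 2 = 14 chords.
C: 15 × 4 = 60 beats ÷ 2 = 30 chords.
Overall: 84 chords over 38 bars → 84/38 = 42/19 chords per bar.

42/19 chords per bar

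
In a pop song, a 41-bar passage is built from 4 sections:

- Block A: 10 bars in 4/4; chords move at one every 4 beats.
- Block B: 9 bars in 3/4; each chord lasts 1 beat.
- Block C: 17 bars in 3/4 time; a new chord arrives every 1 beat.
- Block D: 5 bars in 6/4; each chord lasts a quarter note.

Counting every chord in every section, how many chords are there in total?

A: 10·4 = 40 beats, 40/4 = 10 chords.
B: 9·3 = 27 beats, 27/1 = 27 chords.
C: 17·3 = 51 beats, 51/1 = 51 chords.
D: 5·6 = 30 beats, 30/1 = 30 chords.
Total: 10 + 27 + 51 + 30 = 118.

118 chords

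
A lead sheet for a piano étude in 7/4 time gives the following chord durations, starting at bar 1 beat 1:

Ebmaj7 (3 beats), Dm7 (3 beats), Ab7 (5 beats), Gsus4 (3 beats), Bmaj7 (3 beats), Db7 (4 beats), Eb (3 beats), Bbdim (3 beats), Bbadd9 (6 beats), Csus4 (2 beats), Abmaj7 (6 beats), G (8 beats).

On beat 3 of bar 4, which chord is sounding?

Eb

Beat 3 of bar 4 is beat (4−1)×7 + 3 = 24 overall.
Running totals: Ebmaj7 ends at 3, Dm7 ends at 6, Ab7 ends at 11, Gsus4 ends at 14, Bmaj7 ends at 17, Db7 ends at 21, Eb ends at 24.
Beat 24 falls within Eb.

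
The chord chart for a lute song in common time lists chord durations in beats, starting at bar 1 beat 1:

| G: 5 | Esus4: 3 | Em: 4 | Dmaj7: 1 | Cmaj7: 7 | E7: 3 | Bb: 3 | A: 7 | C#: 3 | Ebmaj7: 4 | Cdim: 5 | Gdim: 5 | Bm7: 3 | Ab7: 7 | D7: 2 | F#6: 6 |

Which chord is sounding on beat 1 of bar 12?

Cdim

Beat 1 of bar 12 is beat (12−1)×4 + 1 = 45 overall.
Running totals: G ends at 5, Esus4 ends at 8, Em ends at 12, Dmaj7 ends at 13, Cmaj7 ends at 20, E7 ends at 23, Bb ends at 26, A ends at 33, C# ends at 36, Ebmaj7 ends at 40, Cdim ends at 45.
Beat 45 falls within Cdim.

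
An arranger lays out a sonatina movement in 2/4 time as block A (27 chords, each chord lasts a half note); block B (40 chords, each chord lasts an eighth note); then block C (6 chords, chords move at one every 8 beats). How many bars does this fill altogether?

61 bars

A: 27 × 2 = 54 beats = 27 bars.
B: 40 × 0.5 = 20 beats = 10 bars.
C: 6 × 8 = 48 beats = 24 bars.
Total: 27 + 10 + 24 = 61 bars.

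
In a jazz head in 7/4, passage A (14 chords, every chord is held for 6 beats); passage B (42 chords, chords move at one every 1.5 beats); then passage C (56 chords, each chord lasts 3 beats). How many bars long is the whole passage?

45 bars

A: 14 × 6 = 84 beats = 12 bars.
B: 42 × 1.5 = 63 beats = 9 bars.
C: 56 × 3 = 168 beats = 24 bars.
Total: 12 + 9 + 24 = 45 bars.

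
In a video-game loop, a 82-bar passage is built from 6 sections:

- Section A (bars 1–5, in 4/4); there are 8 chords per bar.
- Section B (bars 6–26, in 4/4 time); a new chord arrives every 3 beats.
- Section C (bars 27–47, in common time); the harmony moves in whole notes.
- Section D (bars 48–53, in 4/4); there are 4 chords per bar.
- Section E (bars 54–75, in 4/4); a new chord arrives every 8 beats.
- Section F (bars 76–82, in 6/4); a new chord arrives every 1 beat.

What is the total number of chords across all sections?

A has 20 beats and chords last 0.5 each, so 40 chords.
B has 84 beats and chords last 3 each, so 28 chords.
C has 84 beats and chords last 4 each, so 21 chords.
D has 24 beats and chords last 1 each, so 24 chords.
E has 88 beats and chords last 8 each, so 11 chords.
F has 42 beats and chords last 1 each, so 42 chords.
Total: 40 + 28 + 21 + 24 + 11 + 42 = 166.

166 chords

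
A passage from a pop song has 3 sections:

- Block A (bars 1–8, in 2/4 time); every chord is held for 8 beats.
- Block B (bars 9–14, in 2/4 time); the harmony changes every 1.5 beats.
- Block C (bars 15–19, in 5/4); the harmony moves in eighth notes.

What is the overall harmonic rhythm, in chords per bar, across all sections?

60/19 chords per bar

A: 8 × 2 = 16 beats ÷ 8 = 2 chords.
B: 6 × 2 = 12 beats ÷ 1.5 = 8 chords.
C: 5 × 5 = 25 beats ÷ 0.5 = 50 chords.
Overall: 60 chords over 19 bars → 60/19 = 60/19 chords per bar.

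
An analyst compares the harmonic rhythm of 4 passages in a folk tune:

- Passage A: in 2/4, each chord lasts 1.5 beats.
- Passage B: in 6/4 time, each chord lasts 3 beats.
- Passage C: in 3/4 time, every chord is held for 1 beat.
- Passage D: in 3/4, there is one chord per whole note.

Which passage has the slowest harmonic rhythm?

Passage D

A: each chord is 1.5 beats in 2/4, so 4/3 per bar.
B: each chord is 3 beats in 6/4, so 2 per bar.
C: each chord is 1 beat in 3/4, so 3 per bar.
D: each chord is 4 beats in 3/4, so 0.75 per bar.
Slowest is D at 0.75 chords/bar.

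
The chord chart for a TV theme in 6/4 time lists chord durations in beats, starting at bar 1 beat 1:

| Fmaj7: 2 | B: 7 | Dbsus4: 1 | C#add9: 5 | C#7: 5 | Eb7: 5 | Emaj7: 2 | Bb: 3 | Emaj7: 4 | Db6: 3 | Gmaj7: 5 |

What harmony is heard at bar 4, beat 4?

Eb7

Beat 4 of bar 4 is beat (4−1)×6 + 4 = 22 overall.
Running totals: Fmaj7 ends at 2, B ends at 9, Dbsus4 ends at 10, C#add9 ends at 15, C#7 ends at 20, Eb7 ends at 25.
Beat 22 falls within Eb7.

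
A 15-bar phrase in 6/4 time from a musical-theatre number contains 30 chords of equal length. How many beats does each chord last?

15 bars × 6 beats/bar = 90 beats total.
90 beats ÷ 30 chords = 3 beats per chord.
(That is a dotted half note.)

3 beats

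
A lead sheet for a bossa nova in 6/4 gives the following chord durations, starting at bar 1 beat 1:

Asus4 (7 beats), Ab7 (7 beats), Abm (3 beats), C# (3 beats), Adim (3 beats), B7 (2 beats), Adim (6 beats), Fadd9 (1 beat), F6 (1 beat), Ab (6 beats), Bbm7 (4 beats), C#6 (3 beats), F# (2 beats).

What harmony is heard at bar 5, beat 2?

Adim

Beat 2 of bar 5 is beat (5−1)×6 + 2 = 26 overall.
Running totals: Asus4 ends at 7, Ab7 ends at 14, Abm ends at 17, C# ends at 20, Adim ends at 23, B7 ends at 25, Adim ends at 31.
Beat 26 falls within Adim.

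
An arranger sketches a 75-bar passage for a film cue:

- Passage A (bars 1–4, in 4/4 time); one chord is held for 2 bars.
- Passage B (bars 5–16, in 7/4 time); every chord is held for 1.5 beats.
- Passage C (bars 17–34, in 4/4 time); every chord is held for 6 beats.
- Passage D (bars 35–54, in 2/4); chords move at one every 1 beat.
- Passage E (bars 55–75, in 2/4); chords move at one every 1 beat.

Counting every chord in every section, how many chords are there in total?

A has 16 beats and chords last 8 each, so 2 chords.
B has 84 beats and chords last 1.5 each, so 56 chords.
C has 72 beats and chords last 6 each, so 12 chords.
D has 40 beats and chords last 1 each, so 40 chords.
E has 42 beats and chords last 1 each, so 42 chords.
Total: 2 + 56 + 12 + 40 + 42 = 152.

152 chords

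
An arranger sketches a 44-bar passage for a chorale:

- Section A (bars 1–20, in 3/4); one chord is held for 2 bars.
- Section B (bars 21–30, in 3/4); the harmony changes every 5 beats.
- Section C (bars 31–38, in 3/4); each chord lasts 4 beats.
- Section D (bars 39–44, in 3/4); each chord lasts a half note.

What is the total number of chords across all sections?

A: 20·3 = 60 beats, 60/6 = 10 chords.
B: 10·3 = 30 beats, 30/5 = 6 chords.
C: 8·3 = 24 beats, 24/4 = 6 chords.
D: 6·3 = 18 beats, 18/2 = 9 chords.
Total: 10 + 6 + 6 + 9 = 31.

31 chords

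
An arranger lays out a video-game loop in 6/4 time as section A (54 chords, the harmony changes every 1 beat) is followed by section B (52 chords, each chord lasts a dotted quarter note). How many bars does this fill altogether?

22 bars

A: 54 × 1 = 54 beats = 9 bars.
B: 52 × 1.5 = 78 beats = 13 bars.
Total: 9 + 13 = 22 bars.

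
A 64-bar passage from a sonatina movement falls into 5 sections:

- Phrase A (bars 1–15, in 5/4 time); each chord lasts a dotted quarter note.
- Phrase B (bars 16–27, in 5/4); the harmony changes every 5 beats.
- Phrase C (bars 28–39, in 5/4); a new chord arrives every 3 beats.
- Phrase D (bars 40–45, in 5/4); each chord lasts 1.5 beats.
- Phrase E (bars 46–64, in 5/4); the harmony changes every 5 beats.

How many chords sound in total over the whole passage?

A has 75 beats and chords last 1.5 each, so 50 chords.
B has 60 beats and chords last 5 each, so 12 chords.
C has 60 beats and chords last 3 each, so 20 chords.
D has 30 beats and chords last 1.5 each, so 20 chords.
E has 95 beats and chords last 5 each, so 19 chords.
Total: 50 + 12 + 20 + 20 + 19 = 121.

121 chords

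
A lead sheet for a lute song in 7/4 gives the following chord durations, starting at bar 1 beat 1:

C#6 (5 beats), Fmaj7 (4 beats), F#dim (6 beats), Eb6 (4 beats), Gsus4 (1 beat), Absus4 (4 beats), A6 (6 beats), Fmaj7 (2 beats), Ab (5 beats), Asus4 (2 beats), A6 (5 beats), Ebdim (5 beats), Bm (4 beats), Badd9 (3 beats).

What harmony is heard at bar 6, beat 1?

Ab

Beat 1 of bar 6 is beat (6−1)×7 + 1 = 36 overall.
Running totals: C#6 ends at 5, Fmaj7 ends at 9, F#dim ends at 15, Eb6 ends at 19, Gsus4 ends at 20, Absus4 ends at 24, A6 ends at 30, Fmaj7 ends at 32, Ab ends at 37.
Beat 36 falls within Ab.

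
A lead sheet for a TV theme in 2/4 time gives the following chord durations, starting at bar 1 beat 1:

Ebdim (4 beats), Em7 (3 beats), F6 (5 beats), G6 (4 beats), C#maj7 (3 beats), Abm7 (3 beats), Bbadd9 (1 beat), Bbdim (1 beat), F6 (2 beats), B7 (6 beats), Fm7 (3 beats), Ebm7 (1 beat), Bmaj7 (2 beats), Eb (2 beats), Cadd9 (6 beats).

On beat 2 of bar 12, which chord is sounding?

Beat 2 of bar 12 is beat (12−1)×2 + 2 = 24 overall.
Running totals: Ebdim ends at 4, Em7 ends at 7, F6 ends at 12, G6 ends at 16, C#maj7 ends at 19, Abm7 ends at 22, Bbadd9 ends at 23, Bbdim ends at 24.
Beat 24 falls within Bbdim.

Bbdim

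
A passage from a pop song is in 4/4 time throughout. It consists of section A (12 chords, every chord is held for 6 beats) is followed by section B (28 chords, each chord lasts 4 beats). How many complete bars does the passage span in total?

A: 12 × 6 = 72 beats = 18 bars.
B: 28 × 4 = 112 beats = 28 bars.
Total: 18 + 28 = 46 bars.

46 bars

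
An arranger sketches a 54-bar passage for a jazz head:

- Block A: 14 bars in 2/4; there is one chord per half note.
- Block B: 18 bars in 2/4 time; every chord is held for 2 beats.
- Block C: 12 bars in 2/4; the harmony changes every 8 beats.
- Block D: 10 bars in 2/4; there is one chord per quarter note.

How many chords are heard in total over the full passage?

55 chords

A: 14 bars × 2 beats = 28 beats; 2 beats/chord → 14 chords.
B: 18 bars × 2 beats = 36 beats; 2 beats/chord → 18 chords.
C: 12 bars × 2 beats = 24 beats; 8 beats/chord → 3 chords.
D: 10 bars × 2 beats = 20 beats; 1 beat/chord → 20 chords.
Total: 14 + 18 + 3 + 20 = 55.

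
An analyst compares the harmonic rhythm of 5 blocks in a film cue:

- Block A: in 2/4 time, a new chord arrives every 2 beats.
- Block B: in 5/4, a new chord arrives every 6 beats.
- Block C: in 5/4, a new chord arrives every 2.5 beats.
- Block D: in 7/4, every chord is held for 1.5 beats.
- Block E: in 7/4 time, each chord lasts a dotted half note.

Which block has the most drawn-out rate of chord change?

A: 2/2 = 1 chord/bar.
B: 5/6 = 5/6 chords/bar.
C: 5/2.5 = 2 chords/bar.
D: 7/1.5 = 14/3 chords/bar.
E: 7/3 = 7/3 chords/bar.
Slowest is B at 5/6 chords/bar.

Block B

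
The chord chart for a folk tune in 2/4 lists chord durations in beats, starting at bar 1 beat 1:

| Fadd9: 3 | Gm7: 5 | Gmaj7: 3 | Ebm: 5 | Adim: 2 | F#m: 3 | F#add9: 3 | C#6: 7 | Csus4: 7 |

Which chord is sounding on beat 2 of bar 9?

Beat 2 of bar 9 is beat (9−1)×2 + 2 = 18 overall.
Running totals: Fadd9 ends at 3, Gm7 ends at 8, Gmaj7 ends at 11, Ebm ends at 16, Adim ends at 18.
Beat 18 falls within Adim.

Adim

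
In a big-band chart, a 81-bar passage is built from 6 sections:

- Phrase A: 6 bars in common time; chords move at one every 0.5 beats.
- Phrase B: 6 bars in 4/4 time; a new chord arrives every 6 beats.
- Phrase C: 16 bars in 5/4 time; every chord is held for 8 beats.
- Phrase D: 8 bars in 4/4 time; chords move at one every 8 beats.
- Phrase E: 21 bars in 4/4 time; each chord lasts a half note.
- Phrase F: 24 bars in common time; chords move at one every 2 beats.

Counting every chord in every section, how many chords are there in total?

A: 6·4 = 24 beats, 24/0.5 = 48 chords.
B: 6·4 = 24 beats, 24/6 = 4 chords.
C: 16·5 = 80 beats, 80/8 = 10 chords.
D: 8·4 = 32 beats, 32/8 = 4 chords.
E: 21·4 = 84 beats, 84/2 = 42 chords.
F: 24·4 = 96 beats, 96/2 = 48 chords.
Total: 48 + 4 + 10 + 4 + 42 + 48 = 156.

156 chords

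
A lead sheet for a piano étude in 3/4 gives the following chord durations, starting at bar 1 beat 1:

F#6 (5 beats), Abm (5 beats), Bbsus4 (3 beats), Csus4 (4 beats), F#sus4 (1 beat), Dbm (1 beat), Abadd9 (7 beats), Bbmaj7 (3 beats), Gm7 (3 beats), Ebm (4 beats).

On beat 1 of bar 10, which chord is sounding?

Beat 1 of bar 10 is beat (10−1)×3 + 1 = 28 overall.
Running totals: F#6 ends at 5, Abm ends at 10, Bbsus4 ends at 13, Csus4 ends at 17, F#sus4 ends at 18, Dbm ends at 19, Abadd9 ends at 26, Bbmaj7 ends at 29.
Beat 28 falls within Bbmaj7.

Bbmaj7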